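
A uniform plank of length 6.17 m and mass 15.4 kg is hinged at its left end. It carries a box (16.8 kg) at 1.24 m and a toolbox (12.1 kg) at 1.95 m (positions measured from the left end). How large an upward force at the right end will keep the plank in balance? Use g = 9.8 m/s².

F ≈ 146 N

Taking torques about the left end:
Beam weight: 15.4 × 9.8 = 150.9 N down at 3.085 m → arm 3.085 m, τ = 150.9 × 3.085 = 465.5 N·m clockwise.
Box: 16.8 × 9.8 = 164.6 N down at 1.24 m → arm 1.24 m, τ = 164.6 × 1.24 = 204.1 N·m clockwise.
Toolbox: 12.1 × 9.8 = 118.6 N down at 1.95 m → arm 1.95 m, τ = 118.6 × 1.95 = 231.3 N·m clockwise.
Net moment of the loads = 900.9 N·m clockwise.
The upward force F acts at the right end, arm 6.17 m, giving F × 6.17 counterclockwise.
Balancing moments: F × 6.17 = 900.9, giving F = 900.9 / 6.17 = 146 N.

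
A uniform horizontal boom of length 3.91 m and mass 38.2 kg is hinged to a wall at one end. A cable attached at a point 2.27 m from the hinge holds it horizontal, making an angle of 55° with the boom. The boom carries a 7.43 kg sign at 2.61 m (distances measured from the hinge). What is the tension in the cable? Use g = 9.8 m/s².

Take moments about the hinge.
Beam weight: 38.2 × 9.8 = 374.4 N down at 1.955 m → arm 1.955 m, τ = 374.4 × 1.955 = 732 N·m clockwise.
Sign: 7.43 × 9.8 = 72.81 N down at 2.61 m → arm 2.61 m, τ = 72.81 × 2.61 = 190 N·m clockwise.
Total clockwise load moment = 922 N·m.
The cable tension T acts at 2.27 m; only its component perpendicular to the boom, T sinθ, produces torque. sin 55° = 0.8192.
Setting net torque to zero: T × 2.27 × 0.8192 = 922 → T = 922 / 1.86 = 496 N.

T ≈ 496 N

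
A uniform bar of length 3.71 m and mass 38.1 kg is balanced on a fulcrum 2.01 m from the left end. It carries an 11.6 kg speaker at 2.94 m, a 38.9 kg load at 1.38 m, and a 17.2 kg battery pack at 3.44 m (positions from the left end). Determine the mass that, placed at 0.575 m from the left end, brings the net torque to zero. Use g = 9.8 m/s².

m ≈ 3.46 kg

About the fulcrum (at 2.01 m from the left end):
Beam weight: 38.1 × 9.8 = 373.4 N down at 1.855 m → arm 0.155 m, τ = 373.4 × 0.155 = 57.88 N·m counterclockwise.
Speaker: 11.6 × 9.8 = 113.7 N down at 2.94 m → arm 0.93 m, τ = 113.7 × 0.93 = 105.7 N·m clockwise.
Load: 38.9 × 9.8 = 381.2 N down at 1.38 m → arm 0.63 m, τ = 381.2 × 0.63 = 240.2 N·m counterclockwise.
Battery pack: 17.2 × 9.8 = 168.6 N down at 3.44 m → arm 1.43 m, τ = 168.6 × 1.43 = 241.1 N·m clockwise.
Net moment of known loads = 48.72 N·m clockwise.
An unknown mass m at 0.575 m has arm 1.435 m; its moment is m·g·1.435 counterclockwise.
Setting net torque to zero: m × 9.8 × 1.435 = 48.72 → m = 48.72 / (9.8 × 1.435) = 3.46 kg.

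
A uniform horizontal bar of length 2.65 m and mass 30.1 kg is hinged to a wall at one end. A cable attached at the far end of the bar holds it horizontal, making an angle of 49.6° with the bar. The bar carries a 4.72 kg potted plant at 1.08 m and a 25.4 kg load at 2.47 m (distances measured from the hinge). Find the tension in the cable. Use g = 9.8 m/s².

Sum moments about the hinge (the unknown hinge reaction has zero arm there).
Beam weight: 30.1 × 9.8 = 295 N down at 1.325 m → arm 1.325 m, τ = 295 × 1.325 = 390.9 N·m clockwise.
Potted plant: 4.72 × 9.8 = 46.26 N down at 1.08 m → arm 1.08 m, τ = 46.26 × 1.08 = 49.96 N·m clockwise.
Load: 25.4 × 9.8 = 248.9 N down at 2.47 m → arm 2.47 m, τ = 248.9 × 2.47 = 614.8 N·m clockwise.
Total clockwise load moment = 1056 N·m.
The cable tension T acts at 2.65 m; only its component perpendicular to the bar, T sinθ, produces torque. sin 49.6° = 0.7615.
Balancing moments: T × 2.65 × 0.7615 = 1056, giving T = 1056 / 2.018 = 523 N.

T ≈ 523 N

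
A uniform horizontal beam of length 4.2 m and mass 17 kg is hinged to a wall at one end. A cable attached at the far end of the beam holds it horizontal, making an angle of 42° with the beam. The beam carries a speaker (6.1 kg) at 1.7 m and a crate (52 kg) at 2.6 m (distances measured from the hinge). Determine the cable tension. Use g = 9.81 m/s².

T ≈ 633 N

Taking torques about the hinge:
Beam weight: 17 × 9.81 = 166.8 N down at 2.1 m → arm 2.1 m, τ = 166.8 × 2.1 = 350.3 N·m clockwise.
Speaker: 6.1 × 9.81 = 59.84 N down at 1.7 m → arm 1.7 m, τ = 59.84 × 1.7 = 101.7 N·m clockwise.
Crate: 52 × 9.81 = 510.1 N down at 2.6 m → arm 2.6 m, τ = 510.1 × 2.6 = 1326 N·m clockwise.
Total clockwise load moment = 1778 N·m.
The cable tension T acts at 4.2 m; only its component perpendicular to the beam, T sinθ, produces torque. sin 42° = 0.6691.
Setting net torque to zero: T × 4.2 × 0.6691 = 1778 → T = 1778 / 2.81 = 633 N.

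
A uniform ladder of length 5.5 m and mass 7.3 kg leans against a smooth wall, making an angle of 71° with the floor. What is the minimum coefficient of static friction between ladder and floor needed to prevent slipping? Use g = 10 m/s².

Choose the foot of the ladder as the axis so the floor normal and friction both act there and drop out.
Ladder weight 7.3×10 = 73 N acts at 2.75 m along the ladder; its horizontal arm is 2.75·cos71° = 0.8953 m → τ = 65.36 N·m clockwise.
Wall normal N acts horizontally at the top; its moment arm is the height L sinθ = 5.5·sin71° = 5.2 m, counterclockwise.
For rotational equilibrium, N × 5.2 = 65.36, so N = 12.57 N.
ΣFx = 0 ⇒ f = N_wall = 12.57 N. ΣFy = 0 ⇒ N_floor = 73 N.
μ_min = f / N_floor = 12.57 / 73 = 0.172.

μ_min ≈ 0.172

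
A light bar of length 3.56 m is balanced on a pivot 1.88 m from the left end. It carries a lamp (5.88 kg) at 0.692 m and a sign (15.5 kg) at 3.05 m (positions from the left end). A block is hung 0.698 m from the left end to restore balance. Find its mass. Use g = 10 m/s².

Choose the pivot (at 1.88 m from the left end) as the axis so the support reaction has zero arm there.
Lamp: 5.88 × 10 = 58.8 N down at 0.692 m → arm 1.188 m, τ = 58.8 × 1.188 = 69.85 N·m counterclockwise.
Sign: 15.5 × 10 = 155 N down at 3.05 m → arm 1.17 m, τ = 155 × 1.17 = 181.3 N·m clockwise.
Net moment of known loads = 111.5 N·m clockwise.
An unknown mass m at 0.698 m has arm 1.182 m; its moment is m·g·1.182 counterclockwise.
For rotational equilibrium, m × 10 × 1.182 = 111.5, so m = 111.5 / (10 × 1.182) = 9.43 kg.

m ≈ 9.43 kg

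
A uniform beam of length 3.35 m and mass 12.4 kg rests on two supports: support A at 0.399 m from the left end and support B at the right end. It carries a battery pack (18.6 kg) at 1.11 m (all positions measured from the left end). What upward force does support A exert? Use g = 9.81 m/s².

R_A ≈ 208 N

Take moments about support B.
Beam weight: 12.4 × 9.81 = 121.6 N down at 1.675 m → arm 1.675 m, τ = 121.6 × 1.675 = 203.7 N·m counterclockwise.
Battery pack: 18.6 × 9.81 = 182.5 N down at 1.11 m → arm 2.24 m, τ = 182.5 × 2.24 = 408.8 N·m counterclockwise.
Net load moment about support B = 612.5 N·m counterclockwise.
Reaction R at support A is upward at 0.399 m, arm 2.951 m → moment R × 2.951 clockwise.
For rotational equilibrium, R × 2.951 = 612.5, so R = 208 N.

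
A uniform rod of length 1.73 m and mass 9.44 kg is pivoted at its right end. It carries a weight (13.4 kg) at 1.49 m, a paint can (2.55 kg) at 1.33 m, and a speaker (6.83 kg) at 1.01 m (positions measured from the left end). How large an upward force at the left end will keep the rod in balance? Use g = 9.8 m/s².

F ≈ 98.1 N

Take moments about the right end.
Beam weight: 9.44 × 9.8 = 92.51 N down at 0.865 m → arm 0.865 m, τ = 92.51 × 0.865 = 80.02 N·m counterclockwise.
Weight: 13.4 × 9.8 = 131.3 N down at 1.49 m → arm 0.24 m, τ = 131.3 × 0.24 = 31.51 N·m counterclockwise.
Paint can: 2.55 × 9.8 = 24.99 N down at 1.33 m → arm 0.4 m, τ = 24.99 × 0.4 = 9.996 N·m counterclockwise.
Speaker: 6.83 × 9.8 = 66.93 N down at 1.01 m → arm 0.72 m, τ = 66.93 × 0.72 = 48.19 N·m counterclockwise.
Net moment of the loads = 169.7 N·m counterclockwise.
The upward force F acts at the left end, arm 1.73 m, giving F × 1.73 clockwise.
For rotational equilibrium, F × 1.73 = 169.7, so F = 169.7 / 1.73 = 98.1 N.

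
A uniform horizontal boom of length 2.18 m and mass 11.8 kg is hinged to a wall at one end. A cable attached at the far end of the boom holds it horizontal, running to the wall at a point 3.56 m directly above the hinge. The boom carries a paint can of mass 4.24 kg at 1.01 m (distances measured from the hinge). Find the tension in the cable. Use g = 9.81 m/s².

T ≈ 90.5 N

Choose the hinge as the axis so the unknown hinge reaction has zero arm there.
Beam weight: 11.8 × 9.81 = 115.8 N down at 1.09 m → arm 1.09 m, τ = 115.8 × 1.09 = 126.2 N·m clockwise.
Paint can: 4.24 × 9.81 = 41.59 N down at 1.01 m → arm 1.01 m, τ = 41.59 × 1.01 = 42.01 N·m clockwise.
Total clockwise load moment = 168.2 N·m.
The cable tension T acts at 2.18 m; only its component perpendicular to the boom, T sinθ, produces torque. sinθ = h/√(h²+d²) = 3.56/√(3.56²+2.18²) = 0.8528.
Setting net torque to zero: T × 2.18 × 0.8528 = 168.2 → T = 168.2 / 1.859 = 90.5 N.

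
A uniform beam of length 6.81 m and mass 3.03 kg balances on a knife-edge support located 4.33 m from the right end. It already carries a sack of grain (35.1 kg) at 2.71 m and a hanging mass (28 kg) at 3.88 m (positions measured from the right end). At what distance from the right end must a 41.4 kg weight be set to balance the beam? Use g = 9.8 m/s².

x ≈ 6.08 m from the right end

Take moments about the knife-edge support (at 4.33 m from the right end).
Beam weight: 3.03 × 9.8 = 29.69 N down at 3.405 m → arm 0.925 m, τ = 29.69 × 0.925 = 27.46 N·m clockwise.
Sack of grain: 35.1 × 9.8 = 344 N down at 2.71 m → arm 1.62 m, τ = 344 × 1.62 = 557.3 N·m clockwise.
Hanging mass: 28 × 9.8 = 274.4 N down at 3.88 m → arm 0.45 m, τ = 274.4 × 0.45 = 123.5 N·m clockwise.
Net moment of existing loads = 708.3 N·m clockwise.
The weight weighs 41.4 × 9.8 = 405.7 N and must supply an equal counterclockwise moment, so its lever arm about the knife-edge support is 708.3 / 405.7 = 1.75 m.
That puts it at 4.33 + 1.75 = 6.08 m from the right end.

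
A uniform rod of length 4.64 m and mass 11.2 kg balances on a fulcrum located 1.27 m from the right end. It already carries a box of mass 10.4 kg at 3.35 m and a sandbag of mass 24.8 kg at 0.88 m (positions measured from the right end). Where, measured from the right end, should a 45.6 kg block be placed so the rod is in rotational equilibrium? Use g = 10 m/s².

x ≈ 0.75 m from the right end

Take moments about the fulcrum (at 1.27 m from the right end).
Beam weight: 11.2 × 10 = 112 N down at 2.32 m → arm 1.05 m, τ = 112 × 1.05 = 117.6 N·m counterclockwise.
Box: 10.4 × 10 = 104 N down at 3.35 m → arm 2.08 m, τ = 104 × 2.08 = 216.3 N·m counterclockwise.
Sandbag: 24.8 × 10 = 248 N down at 0.88 m → arm 0.39 m, τ = 248 × 0.39 = 96.72 N·m clockwise.
Net moment of existing loads = 237.2 N·m counterclockwise.
The block weighs 45.6 × 10 = 456 N and must supply an equal clockwise moment, so its lever arm about the fulcrum is 237.2 / 456 = 0.52 m.
That puts it at 1.27 − 0.52 = 0.75 m from the right end.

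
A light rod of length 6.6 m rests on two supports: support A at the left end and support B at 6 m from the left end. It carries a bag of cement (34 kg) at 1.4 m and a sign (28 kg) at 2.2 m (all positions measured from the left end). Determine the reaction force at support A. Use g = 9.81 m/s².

R_A ≈ 430 N

Taking torques about support B:
Bag of cement: 34 × 9.81 = 333.5 N down at 1.4 m → arm 4.6 m, τ = 333.5 × 4.6 = 1534 N·m counterclockwise.
Sign: 28 × 9.81 = 274.7 N down at 2.2 m → arm 3.8 m, τ = 274.7 × 3.8 = 1044 N·m counterclockwise.
Net load moment about support B = 2578 N·m counterclockwise.
Reaction R at support A is upward at 0 m, arm 6 m → moment R × 6 clockwise.
Στ = 0 ⇒ R × 6 = 2578 ⇒ R = 430 N.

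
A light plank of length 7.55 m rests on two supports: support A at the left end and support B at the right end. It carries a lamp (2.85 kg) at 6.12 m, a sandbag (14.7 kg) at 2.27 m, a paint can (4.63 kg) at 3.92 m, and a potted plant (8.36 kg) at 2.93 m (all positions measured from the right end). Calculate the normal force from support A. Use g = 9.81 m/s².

R_A ≈ 121 N

Take moments about support B.
Lamp: 2.85 × 9.81 = 27.96 N down at 6.12 m → arm 6.12 m, τ = 27.96 × 6.12 = 171.1 N·m counterclockwise.
Sandbag: 14.7 × 9.81 = 144.2 N down at 2.27 m → arm 2.27 m, τ = 144.2 × 2.27 = 327.3 N·m counterclockwise.
Paint can: 4.63 × 9.81 = 45.42 N down at 3.92 m → arm 3.92 m, τ = 45.42 × 3.92 = 178 N·m counterclockwise.
Potted plant: 8.36 × 9.81 = 82.01 N down at 2.93 m → arm 2.93 m, τ = 82.01 × 2.93 = 240.3 N·m counterclockwise.
Net load moment about support B = 916.7 N·m counterclockwise.
Reaction R at support A is upward at 7.55 m, arm 7.55 m → moment R × 7.55 clockwise.
Στ = 0 ⇒ R × 7.55 = 916.7 ⇒ R = 121 N.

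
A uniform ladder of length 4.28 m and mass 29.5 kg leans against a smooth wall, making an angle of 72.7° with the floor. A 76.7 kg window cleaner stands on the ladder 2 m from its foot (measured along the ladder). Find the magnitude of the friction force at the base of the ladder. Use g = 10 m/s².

f ≈ 158 N

Take moments about the foot of the ladder.
Ladder weight 29.5×10 = 295 N acts at 2.14 m along the ladder; its horizontal arm is 2.14·cos72.7° = 0.6364 m → τ = 187.7 N·m clockwise.
Window cleaner: 76.7×10 = 767 N at 2 m → arm 0.5947 m → τ = 456.1 N·m clockwise.
Wall normal N acts horizontally at the top; its moment arm is the height L sinθ = 4.28·sin72.7° = 4.086 m, counterclockwise.
Setting net torque to zero: N × 4.086 = 643.8 → N = 158 N.
ΣFx = 0: friction at the foot balances the wall's push, so f = N_wall = 158 N.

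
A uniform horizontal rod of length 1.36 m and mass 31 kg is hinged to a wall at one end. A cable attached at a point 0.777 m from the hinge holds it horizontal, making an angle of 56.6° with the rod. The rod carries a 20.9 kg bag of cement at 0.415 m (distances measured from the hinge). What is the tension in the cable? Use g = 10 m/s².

T ≈ 459 N

Take moments about the hinge.
Beam weight: 31 × 10 = 310 N down at 0.68 m → arm 0.68 m, τ = 310 × 0.68 = 210.8 N·m clockwise.
Bag of cement: 20.9 × 10 = 209 N down at 0.415 m → arm 0.415 m, τ = 209 × 0.415 = 86.73 N·m clockwise.
Total clockwise load moment = 297.5 N·m.
The cable tension T acts at 0.777 m; only its component perpendicular to the rod, T sinθ, produces torque. sin 56.6° = 0.8348.
Στ = 0 ⇒ T × 0.777 × 0.8348 = 297.5 ⇒ T = 297.5 / 0.6486 = 459 N.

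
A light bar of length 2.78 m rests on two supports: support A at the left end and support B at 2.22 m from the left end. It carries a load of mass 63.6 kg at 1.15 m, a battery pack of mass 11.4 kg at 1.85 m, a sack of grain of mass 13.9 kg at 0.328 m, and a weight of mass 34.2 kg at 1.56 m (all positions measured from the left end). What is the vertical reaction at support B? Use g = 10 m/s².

R_B ≈ 685 N

Sum moments about support A (its reaction then has zero moment arm).
Load: 63.6 × 10 = 636 N down at 1.15 m → arm 1.15 m, τ = 636 × 1.15 = 731.4 N·m clockwise.
Battery pack: 11.4 × 10 = 114 N down at 1.85 m → arm 1.85 m, τ = 114 × 1.85 = 210.9 N·m clockwise.
Sack of grain: 13.9 × 10 = 139 N down at 0.328 m → arm 0.328 m, τ = 139 × 0.328 = 45.59 N·m clockwise.
Weight: 34.2 × 10 = 342 N down at 1.56 m → arm 1.56 m, τ = 342 × 1.56 = 533.5 N·m clockwise.
Net load moment about support A = 1521 N·m clockwise.
Reaction R at support B is upward at 2.22 m, arm 2.22 m → moment R × 2.22 counterclockwise.
For rotational equilibrium, R × 2.22 = 1521, so R = 685 N.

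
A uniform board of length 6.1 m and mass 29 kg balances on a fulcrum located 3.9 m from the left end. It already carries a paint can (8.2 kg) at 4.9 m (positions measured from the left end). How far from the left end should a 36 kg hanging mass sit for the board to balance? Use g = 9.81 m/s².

About the fulcrum (at 3.9 m from the left end):
Beam weight: 29 × 9.81 = 284.5 N down at 3.05 m → arm 0.85 m, τ = 284.5 × 0.85 = 241.8 N·m counterclockwise.
Paint can: 8.2 × 9.81 = 80.44 N down at 4.9 m → arm 1 m, τ = 80.44 × 1 = 80.44 N·m clockwise.
Net moment of existing loads = 161.4 N·m counterclockwise.
The hanging mass weighs 36 × 9.81 = 353.2 N and must supply an equal clockwise moment, so its lever arm about the fulcrum is 161.4 / 353.2 = 0.457 m.
That puts it at 3.9 + 0.457 = 4.36 m from the left end.

x ≈ 4.36 m from the left end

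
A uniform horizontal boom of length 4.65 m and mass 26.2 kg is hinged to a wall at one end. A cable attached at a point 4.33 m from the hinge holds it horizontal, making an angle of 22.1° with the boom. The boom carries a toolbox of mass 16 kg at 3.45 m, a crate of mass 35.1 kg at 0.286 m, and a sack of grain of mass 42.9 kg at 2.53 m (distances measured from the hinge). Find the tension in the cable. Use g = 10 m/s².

T ≈ 1440 N

Taking torques about the hinge:
Beam weight: 26.2 × 10 = 262 N down at 2.325 m → arm 2.325 m, τ = 262 × 2.325 = 609.2 N·m clockwise.
Toolbox: 16 × 10 = 160 N down at 3.45 m → arm 3.45 m, τ = 160 × 3.45 = 552 N·m clockwise.
Crate: 35.1 × 10 = 351 N down at 0.286 m → arm 0.286 m, τ = 351 × 0.286 = 100.4 N·m clockwise.
Sack of grain: 42.9 × 10 = 429 N down at 2.53 m → arm 2.53 m, τ = 429 × 2.53 = 1085 N·m clockwise.
Total clockwise load moment = 2347 N·m.
The cable tension T acts at 4.33 m; only its component perpendicular to the boom, T sinθ, produces torque. sin 22.1° = 0.3762.
Balancing moments: T × 4.33 × 0.3762 = 2347, giving T = 2347 / 1.629 = 1440 N.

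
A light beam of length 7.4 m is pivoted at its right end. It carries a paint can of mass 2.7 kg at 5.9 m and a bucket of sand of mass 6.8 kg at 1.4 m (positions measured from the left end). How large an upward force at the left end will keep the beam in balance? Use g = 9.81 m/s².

Sum moments about the right end (the unknown pivot reaction has zero arm there).
Paint can: 2.7 × 9.81 = 26.49 N down at 5.9 m → arm 1.5 m, τ = 26.49 × 1.5 = 39.73 N·m counterclockwise.
Bucket of sand: 6.8 × 9.81 = 66.71 N down at 1.4 m → arm 6 m, τ = 66.71 × 6 = 400.3 N·m counterclockwise.
Net moment of the loads = 440 N·m counterclockwise.
The upward force F acts at the left end, arm 7.4 m, giving F × 7.4 clockwise.
Balancing moments: F × 7.4 = 440, giving F = 440 / 7.4 = 59.5 N.

F ≈ 59.5 N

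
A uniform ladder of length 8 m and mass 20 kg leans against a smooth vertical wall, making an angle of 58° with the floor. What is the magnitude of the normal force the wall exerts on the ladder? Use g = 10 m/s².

N_wall ≈ 62.5 N

About the foot of the ladder:
Ladder weight 20×10 = 200 N acts at 4 m along the ladder; its horizontal arm is 4·cos58° = 2.12 m → τ = 424 N·m clockwise.
Wall normal N acts horizontally at the top; its moment arm is the height L sinθ = 8·sin58° = 6.784 m, counterclockwise.
Balancing moments: N × 6.784 = 424, giving N = 62.5 N.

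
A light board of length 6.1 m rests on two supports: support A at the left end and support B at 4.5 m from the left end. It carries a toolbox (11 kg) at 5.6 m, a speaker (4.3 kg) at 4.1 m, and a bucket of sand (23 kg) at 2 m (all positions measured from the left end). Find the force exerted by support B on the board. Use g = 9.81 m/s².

About support A:
Toolbox: 11 × 9.81 = 107.9 N down at 5.6 m → arm 5.6 m, τ = 107.9 × 5.6 = 604.2 N·m clockwise.
Speaker: 4.3 × 9.81 = 42.18 N down at 4.1 m → arm 4.1 m, τ = 42.18 × 4.1 = 172.9 N·m clockwise.
Bucket of sand: 23 × 9.81 = 225.6 N down at 2 m → arm 2 m, τ = 225.6 × 2 = 451.2 N·m clockwise.
Net load moment about support A = 1228 N·m clockwise.
Reaction R at support B is upward at 4.5 m, arm 4.5 m → moment R × 4.5 counterclockwise.
Setting net torque to zero: R × 4.5 = 1228 → R = 273 N.

R_B ≈ 273 N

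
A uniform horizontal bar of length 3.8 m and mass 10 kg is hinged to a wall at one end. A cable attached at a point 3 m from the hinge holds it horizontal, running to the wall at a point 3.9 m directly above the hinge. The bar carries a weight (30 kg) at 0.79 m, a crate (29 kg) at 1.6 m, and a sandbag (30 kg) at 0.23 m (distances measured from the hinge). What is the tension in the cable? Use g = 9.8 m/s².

Taking torques about the hinge:
Beam weight: 10 × 9.8 = 98 N down at 1.9 m → arm 1.9 m, τ = 98 × 1.9 = 186.2 N·m clockwise.
Weight: 30 × 9.8 = 294 N down at 0.79 m → arm 0.79 m, τ = 294 × 0.79 = 232.3 N·m clockwise.
Crate: 29 × 9.8 = 284.2 N down at 1.6 m → arm 1.6 m, τ = 284.2 × 1.6 = 454.7 N·m clockwise.
Sandbag: 30 × 9.8 = 294 N down at 0.23 m → arm 0.23 m, τ = 294 × 0.23 = 67.62 N·m clockwise.
Total clockwise load moment = 940.8 N·m.
The cable tension T acts at 3 m; only its component perpendicular to the bar, T sinθ, produces torque. sinθ = h/√(h²+d²) = 3.9/√(3.9²+3²) = 0.7926.
Setting net torque to zero: T × 3 × 0.7926 = 940.8 → T = 940.8 / 2.378 = 396 N.

T ≈ 396 N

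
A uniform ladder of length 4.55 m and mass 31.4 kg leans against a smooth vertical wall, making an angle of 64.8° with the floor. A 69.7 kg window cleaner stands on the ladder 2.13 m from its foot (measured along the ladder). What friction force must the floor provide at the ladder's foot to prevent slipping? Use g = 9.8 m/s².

Take moments about the foot of the ladder.
Ladder weight 31.4×9.8 = 307.7 N acts at 2.275 m along the ladder; its horizontal arm is 2.275·cos64.8° = 0.9686 m → τ = 298 N·m clockwise.
Window cleaner: 69.7×9.8 = 683.1 N at 2.13 m → arm 0.9069 m → τ = 619.5 N·m clockwise.
Wall normal N acts horizontally at the top; its moment arm is the height L sinθ = 4.55·sin64.8° = 4.117 m, counterclockwise.
Στ = 0 ⇒ N × 4.117 = 917.5 ⇒ N = 223 N.
ΣFx = 0: friction at the foot balances the wall's push, so f = N_wall = 223 N.

f ≈ 223 N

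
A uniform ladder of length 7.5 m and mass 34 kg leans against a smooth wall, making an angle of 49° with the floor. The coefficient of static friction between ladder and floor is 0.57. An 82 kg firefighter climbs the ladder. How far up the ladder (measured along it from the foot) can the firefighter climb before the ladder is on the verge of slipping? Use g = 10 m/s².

About the foot of the ladder:
Ladder weight 34×10 = 340 N acts at 3.75 m along the ladder; its horizontal arm is 3.75·cos49° = 2.46 m → τ = 836.4 N·m clockwise.
Firefighter weight 82×10 = 820 N at distance d → arm d·cos49° → τ = 820·d·0.6561 clockwise.
Wall normal N at the top has arm L sinθ = 5.66 m counterclockwise, so Στ = 0 gives N·5.66 = 836.4 + 538·d.
ΣFy = 0 ⇒ N_floor = 1160 N, so the maximum friction is μ_s·N_floor = 0.57×1160 = 661.2 N. ΣFx = 0 ⇒ N_wall = f, so at the slipping point N = 661.2 N.
Substituting: 661.2×5.66 = 836.4 + 538·d ⇒ d = (3742 − 836.4) / 538 = 5.4 m.

d ≈ 5.4 m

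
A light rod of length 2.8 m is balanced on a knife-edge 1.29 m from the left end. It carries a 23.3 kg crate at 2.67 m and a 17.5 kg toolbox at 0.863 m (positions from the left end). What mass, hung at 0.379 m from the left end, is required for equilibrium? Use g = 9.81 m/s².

m ≈ 27.1 kg

Choose the knife-edge (at 1.29 m from the left end) as the axis so the support reaction has zero arm there.
Crate: 23.3 × 9.81 = 228.6 N down at 2.67 m → arm 1.38 m, τ = 228.6 × 1.38 = 315.5 N·m clockwise.
Toolbox: 17.5 × 9.81 = 171.7 N down at 0.863 m → arm 0.427 m, τ = 171.7 × 0.427 = 73.32 N·m counterclockwise.
Net moment of known loads = 242.2 N·m clockwise.
An unknown mass m at 0.379 m has arm 0.911 m; its moment is m·g·0.911 counterclockwise.
Στ = 0 ⇒ m × 9.81 × 0.911 = 242.2 ⇒ m = 242.2 / (9.81 × 0.911) = 27.1 kg.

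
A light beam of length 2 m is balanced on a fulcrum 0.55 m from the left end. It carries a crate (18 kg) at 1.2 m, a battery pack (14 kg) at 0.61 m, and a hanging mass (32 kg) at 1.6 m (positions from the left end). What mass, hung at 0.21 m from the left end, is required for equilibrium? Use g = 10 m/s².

Sum moments about the fulcrum (at 0.55 m from the left end) (the support reaction has zero arm there).
Crate: 18 × 10 = 180 N down at 1.2 m → arm 0.65 m, τ = 180 × 0.65 = 117 N·m clockwise.
Battery pack: 14 × 10 = 140 N down at 0.61 m → arm 0.06 m, τ = 140 × 0.06 = 8.4 N·m clockwise.
Hanging mass: 32 × 10 = 320 N down at 1.6 m → arm 1.05 m, τ = 320 × 1.05 = 336 N·m clockwise.
Net moment of known loads = 461.4 N·m clockwise.
An unknown mass m at 0.21 m has arm 0.34 m; its moment is m·g·0.34 counterclockwise.
Στ = 0 ⇒ m × 10 × 0.34 = 461.4 ⇒ m = 461.4 / (10 × 0.34) = 136 kg.

m ≈ 136 kg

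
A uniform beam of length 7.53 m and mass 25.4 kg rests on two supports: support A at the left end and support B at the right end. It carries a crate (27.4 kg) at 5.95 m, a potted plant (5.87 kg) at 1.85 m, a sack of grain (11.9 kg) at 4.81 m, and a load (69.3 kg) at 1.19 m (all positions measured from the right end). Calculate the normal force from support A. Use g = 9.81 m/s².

R_A ≈ 533 N

Choose support B as the axis so its reaction then has zero moment arm.
Beam weight: 25.4 × 9.81 = 249.2 N down at 3.765 m → arm 3.765 m, τ = 249.2 × 3.765 = 938.2 N·m counterclockwise.
Crate: 27.4 × 9.81 = 268.8 N down at 5.95 m → arm 5.95 m, τ = 268.8 × 5.95 = 1599 N·m counterclockwise.
Potted plant: 5.87 × 9.81 = 57.58 N down at 1.85 m → arm 1.85 m, τ = 57.58 × 1.85 = 106.5 N·m counterclockwise.
Sack of grain: 11.9 × 9.81 = 116.7 N down at 4.81 m → arm 4.81 m, τ = 116.7 × 4.81 = 561.3 N·m counterclockwise.
Load: 69.3 × 9.81 = 679.8 N down at 1.19 m → arm 1.19 m, τ = 679.8 × 1.19 = 809 N·m counterclockwise.
Net load moment about support B = 4014 N·m counterclockwise.
Reaction R at support A is upward at 7.53 m, arm 7.53 m → moment R × 7.53 clockwise.
Setting net torque to zero: R × 7.53 = 4014 → R = 533 N.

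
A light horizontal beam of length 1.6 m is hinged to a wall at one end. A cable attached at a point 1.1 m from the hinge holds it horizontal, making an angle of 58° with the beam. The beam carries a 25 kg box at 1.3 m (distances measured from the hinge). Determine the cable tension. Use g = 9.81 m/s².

T ≈ 342 N

About the hinge:
Box: 25 × 9.81 = 245.2 N down at 1.3 m → arm 1.3 m, τ = 245.2 × 1.3 = 318.8 N·m clockwise.
Total clockwise load moment = 318.8 N·m.
The cable tension T acts at 1.1 m; only its component perpendicular to the beam, T sinθ, produces torque. sin 58° = 0.848.
Balancing moments: T × 1.1 × 0.848 = 318.8, giving T = 318.8 / 0.9328 = 342 N.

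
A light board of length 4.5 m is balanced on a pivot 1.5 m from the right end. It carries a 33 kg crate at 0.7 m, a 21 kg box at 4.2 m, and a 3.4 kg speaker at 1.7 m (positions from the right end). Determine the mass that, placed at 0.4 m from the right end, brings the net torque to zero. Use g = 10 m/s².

Taking torques about the pivot (at 1.5 m from the right end):
Crate: 33 × 10 = 330 N down at 0.7 m → arm 0.8 m, τ = 330 × 0.8 = 264 N·m clockwise.
Box: 21 × 10 = 210 N down at 4.2 m → arm 2.7 m, τ = 210 × 2.7 = 567 N·m counterclockwise.
Speaker: 3.4 × 10 = 34 N down at 1.7 m → arm 0.2 m, τ = 34 × 0.2 = 6.8 N·m counterclockwise.
Net moment of known loads = 309.8 N·m counterclockwise.
An unknown mass m at 0.4 m has arm 1.1 m; its moment is m·g·1.1 clockwise.
Στ = 0 ⇒ m × 10 × 1.1 = 309.8 ⇒ m = 309.8 / (10 × 1.1) = 28.2 kg.

m ≈ 28.2 kg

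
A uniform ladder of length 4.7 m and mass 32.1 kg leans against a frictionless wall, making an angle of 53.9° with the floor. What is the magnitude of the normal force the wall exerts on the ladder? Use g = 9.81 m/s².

N_wall ≈ 115 N

Sum moments about the foot of the ladder (the floor normal and friction both act there and drop out).
Ladder weight 32.1×9.81 = 314.9 N acts at 2.35 m along the ladder; its horizontal arm is 2.35·cos53.9° = 1.385 m → τ = 436.1 N·m clockwise.
Wall normal N acts horizontally at the top; its moment arm is the height L sinθ = 4.7·sin53.9° = 3.798 m, counterclockwise.
Setting net torque to zero: N × 3.798 = 436.1 → N = 115 N.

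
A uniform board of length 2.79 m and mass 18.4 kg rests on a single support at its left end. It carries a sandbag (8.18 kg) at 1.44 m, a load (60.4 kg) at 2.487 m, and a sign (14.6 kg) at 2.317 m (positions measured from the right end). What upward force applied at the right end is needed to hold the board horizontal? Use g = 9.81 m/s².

F ≈ 218 N

Sum moments about the left end (the unknown pivot reaction has zero arm there).
Beam weight: 18.4 × 9.81 = 180.5 N down at 1.395 m → arm 1.395 m, τ = 180.5 × 1.395 = 251.8 N·m clockwise.
Sandbag: 8.18 × 9.81 = 80.25 N down at 1.44 m → arm 1.35 m, τ = 80.25 × 1.35 = 108.3 N·m clockwise.
Load: 60.4 × 9.81 = 592.5 N down at 2.487 m → arm 0.303 m, τ = 592.5 × 0.303 = 179.5 N·m clockwise.
Sign: 14.6 × 9.81 = 143.2 N down at 2.317 m → arm 0.473 m, τ = 143.2 × 0.473 = 67.73 N·m clockwise.
Net moment of the loads = 607.3 N·m clockwise.
The upward force F acts at the right end, arm 2.79 m, giving F × 2.79 counterclockwise.
For rotational equilibrium, F × 2.79 = 607.3, so F = 607.3 / 2.79 = 218 N.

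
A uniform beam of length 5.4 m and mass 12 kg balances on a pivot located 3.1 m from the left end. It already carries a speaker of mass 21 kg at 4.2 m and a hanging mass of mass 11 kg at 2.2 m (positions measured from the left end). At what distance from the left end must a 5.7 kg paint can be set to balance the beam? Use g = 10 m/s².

Taking torques about the pivot (at 3.1 m from the left end):
Beam weight: 12 × 10 = 120 N down at 2.7 m → arm 0.4 m, τ = 120 × 0.4 = 48 N·m counterclockwise.
Speaker: 21 × 10 = 210 N down at 4.2 m → arm 1.1 m, τ = 210 × 1.1 = 231 N·m clockwise.
Hanging mass: 11 × 10 = 110 N down at 2.2 m → arm 0.9 m, τ = 110 × 0.9 = 99 N·m counterclockwise.
Net moment of existing loads = 84 N·m clockwise.
The paint can weighs 5.7 × 10 = 57 N and must supply an equal counterclockwise moment, so its lever arm about the pivot is 84 / 57 = 1.47 m.
That puts it at 3.1 − 1.47 = 1.63 m from the left end.

x ≈ 1.63 m from the left end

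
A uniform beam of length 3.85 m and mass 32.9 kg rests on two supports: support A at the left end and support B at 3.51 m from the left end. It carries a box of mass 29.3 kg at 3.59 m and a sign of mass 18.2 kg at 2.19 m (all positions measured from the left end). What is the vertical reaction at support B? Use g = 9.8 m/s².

R_B ≈ 582 N

Taking torques about support A:
Beam weight: 32.9 × 9.8 = 322.4 N down at 1.925 m → arm 1.925 m, τ = 322.4 × 1.925 = 620.6 N·m clockwise.
Box: 29.3 × 9.8 = 287.1 N down at 3.59 m → arm 3.59 m, τ = 287.1 × 3.59 = 1031 N·m clockwise.
Sign: 18.2 × 9.8 = 178.4 N down at 2.19 m → arm 2.19 m, τ = 178.4 × 2.19 = 390.7 N·m clockwise.
Net load moment about support A = 2042 N·m clockwise.
Reaction R at support B is upward at 3.51 m, arm 3.51 m → moment R × 3.51 counterclockwise.
Στ = 0 ⇒ R × 3.51 = 2042 ⇒ R = 582 N.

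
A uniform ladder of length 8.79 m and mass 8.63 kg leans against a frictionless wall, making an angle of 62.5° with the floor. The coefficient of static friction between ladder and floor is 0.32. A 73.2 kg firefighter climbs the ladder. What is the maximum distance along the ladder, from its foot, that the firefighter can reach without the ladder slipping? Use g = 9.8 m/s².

d ≈ 5.52 m

About the foot of the ladder:
Ladder weight 8.63×9.8 = 84.57 N acts at 4.395 m along the ladder; its horizontal arm is 4.395·cos62.5° = 2.029 m → τ = 171.6 N·m clockwise.
Firefighter weight 73.2×9.8 = 717.4 N at distance d → arm d·cos62.5° → τ = 717.4·d·0.4617 clockwise.
Wall normal N at the top has arm L sinθ = 7.797 m counterclockwise, so Στ = 0 gives N·7.797 = 171.6 + 331.2·d.
ΣFy = 0 ⇒ N_floor = 802 N, so the maximum friction is μ_s·N_floor = 0.32×802 = 256.6 N. ΣFx = 0 ⇒ N_wall = f, so at the slipping point N = 256.6 N.
Substituting: 256.6×7.797 = 171.6 + 331.2·d ⇒ d = (2001 − 171.6) / 331.2 = 5.52 m.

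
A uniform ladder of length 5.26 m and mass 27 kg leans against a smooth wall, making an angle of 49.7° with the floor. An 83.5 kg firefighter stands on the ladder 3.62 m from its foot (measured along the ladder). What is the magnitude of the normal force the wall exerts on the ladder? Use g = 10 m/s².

N_wall ≈ 602 N

About the foot of the ladder:
Ladder weight 27×10 = 270 N acts at 2.63 m along the ladder; its horizontal arm is 2.63·cos49.7° = 1.701 m → τ = 459.3 N·m clockwise.
Firefighter: 83.5×10 = 835 N at 3.62 m → arm 2.341 m → τ = 1955 N·m clockwise.
Wall normal N acts horizontally at the top; its moment arm is the height L sinθ = 5.26·sin49.7° = 4.012 m, counterclockwise.
Στ = 0 ⇒ N × 4.012 = 2414 ⇒ N = 602 N.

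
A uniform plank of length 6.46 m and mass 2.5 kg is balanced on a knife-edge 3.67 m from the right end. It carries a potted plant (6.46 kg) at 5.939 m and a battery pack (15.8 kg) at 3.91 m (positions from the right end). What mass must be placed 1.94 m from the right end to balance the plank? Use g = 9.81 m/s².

Choose the knife-edge (at 3.67 m from the right end) as the axis so the support reaction has zero arm there.
Beam weight: 2.5 × 9.81 = 24.53 N down at 3.23 m → arm 0.44 m, τ = 24.53 × 0.44 = 10.79 N·m clockwise.
Potted plant: 6.46 × 9.81 = 63.37 N down at 5.939 m → arm 2.269 m, τ = 63.37 × 2.269 = 143.8 N·m counterclockwise.
Battery pack: 15.8 × 9.81 = 155 N down at 3.91 m → arm 0.24 m, τ = 155 × 0.24 = 37.2 N·m counterclockwise.
Net moment of known loads = 170.2 N·m counterclockwise.
An unknown mass m at 1.94 m has arm 1.73 m; its moment is m·g·1.73 clockwise.
Στ = 0 ⇒ m × 9.81 × 1.73 = 170.2 ⇒ m = 170.2 / (9.81 × 1.73) = 10 kg.

m ≈ 10 kg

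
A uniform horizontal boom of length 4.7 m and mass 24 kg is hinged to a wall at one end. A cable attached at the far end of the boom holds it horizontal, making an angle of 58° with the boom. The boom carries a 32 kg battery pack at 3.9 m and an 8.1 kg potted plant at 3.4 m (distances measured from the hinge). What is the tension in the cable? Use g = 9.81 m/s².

Choose the hinge as the axis so the unknown hinge reaction has zero arm there.
Beam weight: 24 × 9.81 = 235.4 N down at 2.35 m → arm 2.35 m, τ = 235.4 × 2.35 = 553.2 N·m clockwise.
Battery pack: 32 × 9.81 = 313.9 N down at 3.9 m → arm 3.9 m, τ = 313.9 × 3.9 = 1224 N·m clockwise.
Potted plant: 8.1 × 9.81 = 79.46 N down at 3.4 m → arm 3.4 m, τ = 79.46 × 3.4 = 270.2 N·m clockwise.
Total clockwise load moment = 2047 N·m.
The cable tension T acts at 4.7 m; only its component perpendicular to the boom, T sinθ, produces torque. sin 58° = 0.848.
For rotational equilibrium, T × 4.7 × 0.848 = 2047, so T = 2047 / 3.986 = 514 N.

T ≈ 514 N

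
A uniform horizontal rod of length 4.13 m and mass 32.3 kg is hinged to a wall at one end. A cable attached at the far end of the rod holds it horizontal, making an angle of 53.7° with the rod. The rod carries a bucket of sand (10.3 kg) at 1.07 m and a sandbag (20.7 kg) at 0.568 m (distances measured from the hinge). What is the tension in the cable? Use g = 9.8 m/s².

T ≈ 263 N

Taking torques about the hinge:
Beam weight: 32.3 × 9.8 = 316.5 N down at 2.065 m → arm 2.065 m, τ = 316.5 × 2.065 = 653.6 N·m clockwise.
Bucket of sand: 10.3 × 9.8 = 100.9 N down at 1.07 m → arm 1.07 m, τ = 100.9 × 1.07 = 108 N·m clockwise.
Sandbag: 20.7 × 9.8 = 202.9 N down at 0.568 m → arm 0.568 m, τ = 202.9 × 0.568 = 115.2 N·m clockwise.
Total clockwise load moment = 876.8 N·m.
The cable tension T acts at 4.13 m; only its component perpendicular to the rod, T sinθ, produces torque. sin 53.7° = 0.8059.
For rotational equilibrium, T × 4.13 × 0.8059 = 876.8, so T = 876.8 / 3.328 = 263 N.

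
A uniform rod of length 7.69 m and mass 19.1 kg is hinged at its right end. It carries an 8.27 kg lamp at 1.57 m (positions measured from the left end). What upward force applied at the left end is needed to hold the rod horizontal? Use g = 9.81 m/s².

F ≈ 158 N

Sum moments about the right end (the unknown pivot reaction has zero arm there).
Beam weight: 19.1 × 9.81 = 187.4 N down at 3.845 m → arm 3.845 m, τ = 187.4 × 3.845 = 720.6 N·m counterclockwise.
Lamp: 8.27 × 9.81 = 81.13 N down at 1.57 m → arm 6.12 m, τ = 81.13 × 6.12 = 496.5 N·m counterclockwise.
Net moment of the loads = 1217 N·m counterclockwise.
The upward force F acts at the left end, arm 7.69 m, giving F × 7.69 clockwise.
For rotational equilibrium, F × 7.69 = 1217, so F = 1217 / 7.69 = 158 N.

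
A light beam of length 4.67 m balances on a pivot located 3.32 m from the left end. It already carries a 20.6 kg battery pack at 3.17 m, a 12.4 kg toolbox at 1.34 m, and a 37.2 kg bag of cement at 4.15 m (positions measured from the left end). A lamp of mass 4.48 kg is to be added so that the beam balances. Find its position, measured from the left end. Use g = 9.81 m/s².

x ≈ 2.6 m from the left end

About the pivot (at 3.32 m from the left end):
Battery pack: 20.6 × 9.81 = 202.1 N down at 3.17 m → arm 0.15 m, τ = 202.1 × 0.15 = 30.31 N·m counterclockwise.
Toolbox: 12.4 × 9.81 = 121.6 N down at 1.34 m → arm 1.98 m, τ = 121.6 × 1.98 = 240.8 N·m counterclockwise.
Bag of cement: 37.2 × 9.81 = 364.9 N down at 4.15 m → arm 0.83 m, τ = 364.9 × 0.83 = 302.9 N·m clockwise.
Net moment of existing loads = 31.79 N·m clockwise.
The lamp weighs 4.48 × 9.81 = 43.95 N and must supply an equal counterclockwise moment, so its lever arm about the pivot is 31.79 / 43.95 = 0.723 m.
That puts it at 3.32 − 0.723 = 2.6 m from the left end.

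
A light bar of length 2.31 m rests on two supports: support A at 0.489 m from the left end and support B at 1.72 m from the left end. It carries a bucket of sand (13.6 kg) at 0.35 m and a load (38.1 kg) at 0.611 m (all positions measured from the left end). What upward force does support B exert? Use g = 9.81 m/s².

R_B ≈ 22 N

Sum moments about support A (its reaction then has zero moment arm).
Bucket of sand: 13.6 × 9.81 = 133.4 N down at 0.35 m → arm 0.139 m, τ = 133.4 × 0.139 = 18.54 N·m counterclockwise.
Load: 38.1 × 9.81 = 373.8 N down at 0.611 m → arm 0.122 m, τ = 373.8 × 0.122 = 45.6 N·m clockwise.
Net load moment about support A = 27.06 N·m clockwise.
Reaction R at support B is upward at 1.72 m, arm 1.231 m → moment R × 1.231 counterclockwise.
Balancing moments: R × 1.231 = 27.06, giving R = 22 N.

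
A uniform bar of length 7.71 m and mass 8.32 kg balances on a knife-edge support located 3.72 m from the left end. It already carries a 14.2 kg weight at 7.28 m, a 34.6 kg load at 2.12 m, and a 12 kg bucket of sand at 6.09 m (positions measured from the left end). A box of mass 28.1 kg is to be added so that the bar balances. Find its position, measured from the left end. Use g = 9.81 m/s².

x ≈ 2.84 m from the left end

Taking torques about the knife-edge support (at 3.72 m from the left end):
Beam weight: 8.32 × 9.81 = 81.62 N down at 3.855 m → arm 0.135 m, τ = 81.62 × 0.135 = 11.02 N·m clockwise.
Weight: 14.2 × 9.81 = 139.3 N down at 7.28 m → arm 3.56 m, τ = 139.3 × 3.56 = 495.9 N·m clockwise.
Load: 34.6 × 9.81 = 339.4 N down at 2.12 m → arm 1.6 m, τ = 339.4 × 1.6 = 543 N·m counterclockwise.
Bucket of sand: 12 × 9.81 = 117.7 N down at 6.09 m → arm 2.37 m, τ = 117.7 × 2.37 = 278.9 N·m clockwise.
Net moment of existing loads = 242.8 N·m clockwise.
The box weighs 28.1 × 9.81 = 275.7 N and must supply an equal counterclockwise moment, so its lever arm about the knife-edge support is 242.8 / 275.7 = 0.881 m.
That puts it at 3.72 − 0.881 = 2.84 m from the left end.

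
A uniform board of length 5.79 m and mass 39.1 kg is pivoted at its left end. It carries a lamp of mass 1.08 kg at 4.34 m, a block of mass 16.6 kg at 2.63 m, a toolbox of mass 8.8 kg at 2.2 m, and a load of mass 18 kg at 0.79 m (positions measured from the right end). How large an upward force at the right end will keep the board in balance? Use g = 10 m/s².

F ≈ 499 N

About the left end:
Beam weight: 39.1 × 10 = 391 N down at 2.895 m → arm 2.895 m, τ = 391 × 2.895 = 1132 N·m clockwise.
Lamp: 1.08 × 10 = 10.8 N down at 4.34 m → arm 1.45 m, τ = 10.8 × 1.45 = 15.66 N·m clockwise.
Block: 16.6 × 10 = 166 N down at 2.63 m → arm 3.16 m, τ = 166 × 3.16 = 524.6 N·m clockwise.
Toolbox: 8.8 × 10 = 88 N down at 2.2 m → arm 3.59 m, τ = 88 × 3.59 = 315.9 N·m clockwise.
Load: 18 × 10 = 180 N down at 0.79 m → arm 5 m, τ = 180 × 5 = 900 N·m clockwise.
Net moment of the loads = 2888 N·m clockwise.
The upward force F acts at the right end, arm 5.79 m, giving F × 5.79 counterclockwise.
Balancing moments: F × 5.79 = 2888, giving F = 2888 / 5.79 = 499 N.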